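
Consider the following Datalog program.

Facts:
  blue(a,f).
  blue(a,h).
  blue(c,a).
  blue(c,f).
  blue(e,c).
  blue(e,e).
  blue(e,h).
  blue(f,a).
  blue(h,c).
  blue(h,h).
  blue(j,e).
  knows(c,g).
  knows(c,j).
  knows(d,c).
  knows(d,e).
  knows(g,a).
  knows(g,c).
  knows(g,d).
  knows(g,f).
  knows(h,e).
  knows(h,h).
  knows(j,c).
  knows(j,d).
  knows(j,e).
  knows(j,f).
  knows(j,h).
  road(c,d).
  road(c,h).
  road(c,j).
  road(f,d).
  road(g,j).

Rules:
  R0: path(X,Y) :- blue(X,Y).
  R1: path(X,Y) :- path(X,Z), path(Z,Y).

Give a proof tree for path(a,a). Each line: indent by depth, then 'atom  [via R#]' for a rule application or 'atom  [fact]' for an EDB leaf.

round 1: derive path(a,f) via R0 from blue(a,f)
round 1: derive path(a,h) via R0 from blue(a,h)
round 1: derive path(c,a) via R0 from blue(c,a)
round 1: derive path(c,f) via R0 from blue(c,f)
round 1: derive path(e,c) via R0 from blue(e,c)
round 1: derive path(e,e) via R0 from blue(e,e)
round 1: derive path(e,h) via R0 from blue(e,h)
round 1: derive path(f,a) via R0 from blue(f,a)
round 1: derive path(h,c) via R0 from blue(h,c)
round 1: derive path(h,h) via R0 from blue(h,h)
round 1: derive path(j,e) via R0 from blue(j,e)
round 2: derive path(a,a) via R1 from path(a,f), path(f,a)
round 2: derive path(a,c) via R1 from path(a,h), path(h,c)
round 2: derive path(c,h) via R1 from path(c,a), path(a,h)
round 2: derive path(e,a) via R1 from path(e,c), path(c,a)
round 2: derive path(e,f) via R1 from path(e,c), path(c,f)
round 2: derive path(f,f) via R1 from path(f,a), path(a,f)
round 2: derive path(f,h) via R1 from path(f,a), path(a,h)
round 2: derive path(h,a) via R1 from path(h,c), path(c,a)
round 2: derive path(h,f) via R1 from path(h,c), path(c,f)
round 2: derive path(j,c) via R1 from path(j,e), path(e,c)
round 2: derive path(j,h) via R1 from path(j,e), path(e,h)
round 3: derive path(c,c) via R1 from path(c,a), path(a,c)
round 3: derive path(f,c) via R1 from path(f,a), path(a,c)
round 3: derive path(j,a) via R1 from path(j,c), path(c,a)
round 3: derive path(j,f) via R1 from path(j,c), path(c,f)

path(a,a)  [via R1]
  path(a,f)  [via R0]
    blue(a,f)  [fact]
  path(f,a)  [via R0]
    blue(f,a)  [fact]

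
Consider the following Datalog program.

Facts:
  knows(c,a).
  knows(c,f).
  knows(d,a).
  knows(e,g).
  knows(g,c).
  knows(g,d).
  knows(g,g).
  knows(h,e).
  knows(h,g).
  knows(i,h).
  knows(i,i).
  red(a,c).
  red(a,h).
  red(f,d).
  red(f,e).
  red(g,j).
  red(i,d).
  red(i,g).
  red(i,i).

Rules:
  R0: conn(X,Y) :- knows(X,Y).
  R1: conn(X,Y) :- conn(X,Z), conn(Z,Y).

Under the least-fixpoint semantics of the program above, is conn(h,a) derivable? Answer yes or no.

round 1: derive conn(c,a) via R0 from knows(c,a)
round 1: derive conn(c,f) via R0 from knows(c,f)
round 1: derive conn(d,a) via R0 from knows(d,a)
round 1: derive conn(e,g) via R0 from knows(e,g)
round 1: derive conn(g,c) via R0 from knows(g,c)
round 1: derive conn(g,d) via R0 from knows(g,d)
round 1: derive conn(g,g) via R0 from knows(g,g)
round 1: derive conn(h,e) via R0 from knows(h,e)
round 1: derive conn(h,g) via R0 from knows(h,g)
round 1: derive conn(i,h) via R0 from knows(i,h)
round 1: derive conn(i,i) via R0 from knows(i,i)
round 2: derive conn(e,c) via R1 from conn(e,g), conn(g,c)
round 2: derive conn(e,d) via R1 from conn(e,g), conn(g,d)
round 2: derive conn(g,a) via R1 from conn(g,c), conn(c,a)
round 2: derive conn(g,f) via R1 from conn(g,c), conn(c,f)
round 2: derive conn(h,c) via R1 from conn(h,g), conn(g,c)
round 2: derive conn(h,d) via R1 from conn(h,g), conn(g,d)
round 2: derive conn(i,e) via R1 from conn(i,h), conn(h,e)
round 2: derive conn(i,g) via R1 from conn(i,h), conn(h,g)
round 3: derive conn(e,a) via R1 from conn(e,c), conn(c,a)
round 3: derive conn(e,f) via R1 from conn(e,c), conn(c,f)
round 3: derive conn(h,a) via R1 from conn(h,c), conn(c,a)
round 3: derive conn(h,f) via R1 from conn(h,c), conn(c,f)
round 3: derive conn(i,a) via R1 from conn(i,g), conn(g,a)
round 3: derive conn(i,c) via R1 from conn(i,e), conn(e,c)
round 3: derive conn(i,d) via R1 from conn(i,e), conn(e,d)
round 3: derive conn(i,f) via R1 from conn(i,g), conn(g,f)

yes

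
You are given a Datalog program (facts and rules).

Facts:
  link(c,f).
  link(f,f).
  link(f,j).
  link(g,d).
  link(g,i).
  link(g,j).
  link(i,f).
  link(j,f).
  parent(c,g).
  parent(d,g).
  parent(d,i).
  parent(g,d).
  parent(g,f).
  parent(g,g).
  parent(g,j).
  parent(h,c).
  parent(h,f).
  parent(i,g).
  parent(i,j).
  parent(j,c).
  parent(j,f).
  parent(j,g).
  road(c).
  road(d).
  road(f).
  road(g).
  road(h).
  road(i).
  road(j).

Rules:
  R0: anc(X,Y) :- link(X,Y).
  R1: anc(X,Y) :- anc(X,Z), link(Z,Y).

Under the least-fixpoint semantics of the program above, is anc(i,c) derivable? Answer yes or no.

no

round 1: derive anc(c,f) via R0 from link(c,f)
round 1: derive anc(f,f) via R0 from link(f,f)
round 1: derive anc(f,j) via R0 from link(f,j)
round 1: derive anc(g,d) via R0 from link(g,d)
round 1: derive anc(g,i) via R0 from link(g,i)
round 1: derive anc(g,j) via R0 from link(g,j)
round 1: derive anc(i,f) via R0 from link(i,f)
round 1: derive anc(j,f) via R0 from link(j,f)
round 2: derive anc(c,j) via R1 from anc(c,f), link(f,j)
round 2: derive anc(g,f) via R1 from anc(g,i), link(i,f)
round 2: derive anc(i,j) via R1 from anc(i,f), link(f,j)
round 2: derive anc(j,j) via R1 from anc(j,f), link(f,j)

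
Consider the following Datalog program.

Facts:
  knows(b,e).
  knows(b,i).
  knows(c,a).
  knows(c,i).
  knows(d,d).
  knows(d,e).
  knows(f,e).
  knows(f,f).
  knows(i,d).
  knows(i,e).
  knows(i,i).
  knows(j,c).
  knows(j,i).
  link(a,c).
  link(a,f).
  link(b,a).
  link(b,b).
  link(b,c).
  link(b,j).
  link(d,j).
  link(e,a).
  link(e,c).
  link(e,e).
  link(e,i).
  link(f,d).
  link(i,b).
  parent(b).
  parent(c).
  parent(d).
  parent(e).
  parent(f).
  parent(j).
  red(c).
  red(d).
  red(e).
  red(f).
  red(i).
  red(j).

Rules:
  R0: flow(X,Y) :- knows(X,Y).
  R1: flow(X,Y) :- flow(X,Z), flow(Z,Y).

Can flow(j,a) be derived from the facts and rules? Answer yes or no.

yes

round 1: derive flow(b,e) via R0 from knows(b,e)
round 1: derive flow(b,i) via R0 from knows(b,i)
round 1: derive flow(c,a) via R0 from knows(c,a)
round 1: derive flow(c,i) via R0 from knows(c,i)
round 1: derive flow(d,d) via R0 from knows(d,d)
round 1: derive flow(d,e) via R0 from knows(d,e)
round 1: derive flow(f,e) via R0 from knows(f,e)
round 1: derive flow(f,f) via R0 from knows(f,f)
round 1: derive flow(i,d) via R0 from knows(i,d)
round 1: derive flow(i,e) via R0 from knows(i,e)
round 1: derive flow(i,i) via R0 from knows(i,i)
round 1: derive flow(j,c) via R0 from knows(j,c)
round 1: derive flow(j,i) via R0 from knows(j,i)
round 2: derive flow(b,d) via R1 from flow(b,i), flow(i,d)
round 2: derive flow(c,d) via R1 from flow(c,i), flow(i,d)
round 2: derive flow(c,e) via R1 from flow(c,i), flow(i,e)
round 2: derive flow(j,a) via R1 from flow(j,c), flow(c,a)
round 2: derive flow(j,d) via R1 from flow(j,i), flow(i,d)
round 2: derive flow(j,e) via R1 from flow(j,i), flow(i,e)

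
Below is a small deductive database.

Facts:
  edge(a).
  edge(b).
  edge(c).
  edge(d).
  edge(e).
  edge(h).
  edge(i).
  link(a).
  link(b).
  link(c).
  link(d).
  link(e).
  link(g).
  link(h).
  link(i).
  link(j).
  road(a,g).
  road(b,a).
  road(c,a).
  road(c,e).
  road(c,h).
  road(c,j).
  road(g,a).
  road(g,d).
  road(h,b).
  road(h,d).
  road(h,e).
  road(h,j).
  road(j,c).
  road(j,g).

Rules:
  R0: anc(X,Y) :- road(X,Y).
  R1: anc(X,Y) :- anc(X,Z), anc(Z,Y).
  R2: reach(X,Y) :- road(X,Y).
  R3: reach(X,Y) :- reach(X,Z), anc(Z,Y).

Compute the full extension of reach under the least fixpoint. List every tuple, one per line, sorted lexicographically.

reach(a,a)
reach(a,d)
reach(a,g)
reach(b,a)
reach(b,d)
reach(b,g)
reach(c,a)
reach(c,b)
reach(c,c)
reach(c,d)
reach(c,e)
reach(c,g)
reach(c,h)
reach(c,j)
reach(g,a)
reach(g,d)
reach(g,g)
reach(h,a)
reach(h,b)
reach(h,c)
reach(h,d)
reach(h,e)
reach(h,g)
reach(h,h)
reach(h,j)
reach(j,a)
reach(j,b)
reach(j,c)
reach(j,d)
reach(j,e)
reach(j,g)
reach(j,h)
reach(j,j)

round 1: derive anc(a,g) via R0 from road(a,g)
round 1: derive anc(b,a) via R0 from road(b,a)
round 1: derive anc(c,a) via R0 from road(c,a)
round 1: derive anc(c,e) via R0 from road(c,e)
round 1: derive anc(c,h) via R0 from road(c,h)
round 1: derive anc(c,j) via R0 from road(c,j)
round 1: derive anc(g,a) via R0 from road(g,a)
round 1: derive anc(g,d) via R0 from road(g,d)
round 1: derive anc(h,b) via R0 from road(h,b)
round 1: derive anc(h,d) via R0 from road(h,d)
round 1: derive anc(h,e) via R0 from road(h,e)
round 1: derive anc(h,j) via R0 from road(h,j)
round 1: derive anc(j,c) via R0 from road(j,c)
round 1: derive anc(j,g) via R0 from road(j,g)
round 1: derive reach(a,g) via R2 from road(a,g)
round 1: derive reach(b,a) via R2 from road(b,a)
round 1: derive reach(c,a) via R2 from road(c,a)
round 1: derive reach(c,e) via R2 from road(c,e)
round 1: derive reach(c,h) via R2 from road(c,h)
round 1: derive reach(c,j) via R2 from road(c,j)
round 1: derive reach(g,a) via R2 from road(g,a)
round 1: derive reach(g,d) via R2 from road(g,d)
round 1: derive reach(h,b) via R2 from road(h,b)
round 1: derive reach(h,d) via R2 from road(h,d)
round 1: derive reach(h,e) via R2 from road(h,e)
round 1: derive reach(h,j) via R2 from road(h,j)
round 1: derive reach(j,c) via R2 from road(j,c)
round 1: derive reach(j,g) via R2 from road(j,g)
round 2: derive anc(a,a) via R1 from anc(a,g), anc(g,a)
round 2: derive anc(a,d) via R1 from anc(a,g), anc(g,d)
round 2: derive anc(b,g) via R1 from anc(b,a), anc(a,g)
round 2: derive anc(c,b) via R1 from anc(c,h), anc(h,b)
round 2: derive anc(c,c) via R1 from anc(c,j), anc(j,c)
round 2: derive anc(c,d) via R1 from anc(c,h), anc(h,d)
round 2: derive anc(c,g) via R1 from anc(c,a), anc(a,g)
round 2: derive anc(g,g) via R1 from anc(g,a), anc(a,g)
round 2: derive anc(h,a) via R1 from anc(h,b), anc(b,a)
round 2: derive anc(h,c) via R1 from anc(h,j), anc(j,c)
round 2: derive anc(h,g) via R1 from anc(h,j), anc(j,g)
round 2: derive anc(j,a) via R1 from anc(j,c), anc(c,a)
round 2: derive anc(j,d) via R1 from anc(j,g), anc(g,d)
round 2: derive anc(j,e) via R1 from anc(j,c), anc(c,e)
round 2: derive anc(j,h) via R1 from anc(j,c), anc(c,h)
round 2: derive anc(j,j) via R1 from anc(j,c), anc(c,j)
round 2: derive reach(a,a) via R3 from reach(a,g), anc(g,a)
round 2: derive reach(a,d) via R3 from reach(a,g), anc(g,d)
round 2: derive reach(b,g) via R3 from reach(b,a), anc(a,g)
round 2: derive reach(c,b) via R3 from reach(c,h), anc(h,b)
round 2: derive reach(c,c) via R3 from reach(c,j), anc(j,c)
round 2: derive reach(c,d) via R3 from reach(c,h), anc(h,d)
round 2: derive reach(c,g) via R3 from reach(c,a), anc(a,g)
round 2: derive reach(g,g) via R3 from reach(g,a), anc(a,g)
round 2: derive reach(h,a) via R3 from reach(h,b), anc(b,a)
round 2: derive reach(h,c) via R3 from reach(h,j), anc(j,c)
round 2: derive reach(h,g) via R3 from reach(h,j), anc(j,g)
round 2: derive reach(j,a) via R3 from reach(j,c), anc(c,a)
round 2: derive reach(j,d) via R3 from reach(j,g), anc(g,d)
round 2: derive reach(j,e) via R3 from reach(j,c), anc(c,e)
round 2: derive reach(j,h) via R3 from reach(j,c), anc(c,h)
round 2: derive reach(j,j) via R3 from reach(j,c), anc(c,j)
round 3: derive anc(b,d) via R1 from anc(b,a), anc(a,d)
round 3: derive anc(h,h) via R1 from anc(h,c), anc(c,h)
round 3: derive anc(j,b) via R1 from anc(j,c), anc(c,b)
round 3: derive reach(b,d) via R3 from reach(b,a), anc(a,d)
round 3: derive reach(h,h) via R3 from reach(h,c), anc(c,h)
round 3: derive reach(j,b) via R3 from reach(j,c), anc(c,b)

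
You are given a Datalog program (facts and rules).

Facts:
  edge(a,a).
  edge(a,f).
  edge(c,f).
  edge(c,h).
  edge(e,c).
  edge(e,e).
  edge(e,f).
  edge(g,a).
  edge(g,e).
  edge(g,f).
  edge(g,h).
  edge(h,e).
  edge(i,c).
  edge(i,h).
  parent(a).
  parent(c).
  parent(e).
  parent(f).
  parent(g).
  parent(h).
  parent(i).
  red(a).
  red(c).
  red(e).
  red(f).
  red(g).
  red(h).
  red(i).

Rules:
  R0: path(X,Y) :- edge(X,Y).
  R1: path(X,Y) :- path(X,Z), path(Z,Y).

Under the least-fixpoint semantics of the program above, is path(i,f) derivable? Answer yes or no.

yes

round 1: derive path(a,a) via R0 from edge(a,a)
round 1: derive path(a,f) via R0 from edge(a,f)
round 1: derive path(c,f) via R0 from edge(c,f)
round 1: derive path(c,h) via R0 from edge(c,h)
round 1: derive path(e,c) via R0 from edge(e,c)
round 1: derive path(e,e) via R0 from edge(e,e)
round 1: derive path(e,f) via R0 from edge(e,f)
round 1: derive path(g,a) via R0 from edge(g,a)
round 1: derive path(g,e) via R0 from edge(g,e)
round 1: derive path(g,f) via R0 from edge(g,f)
round 1: derive path(g,h) via R0 from edge(g,h)
round 1: derive path(h,e) via R0 from edge(h,e)
round 1: derive path(i,c) via R0 from edge(i,c)
round 1: derive path(i,h) via R0 from edge(i,h)
round 2: derive path(c,e) via R1 from path(c,h), path(h,e)
round 2: derive path(e,h) via R1 from path(e,c), path(c,h)
round 2: derive path(g,c) via R1 from path(g,e), path(e,c)
round 2: derive path(h,c) via R1 from path(h,e), path(e,c)
round 2: derive path(h,f) via R1 from path(h,e), path(e,f)
round 2: derive path(i,e) via R1 from path(i,h), path(h,e)
round 2: derive path(i,f) via R1 from path(i,c), path(c,f)
round 3: derive path(c,c) via R1 from path(c,e), path(e,c)
round 3: derive path(h,h) via R1 from path(h,c), path(c,h)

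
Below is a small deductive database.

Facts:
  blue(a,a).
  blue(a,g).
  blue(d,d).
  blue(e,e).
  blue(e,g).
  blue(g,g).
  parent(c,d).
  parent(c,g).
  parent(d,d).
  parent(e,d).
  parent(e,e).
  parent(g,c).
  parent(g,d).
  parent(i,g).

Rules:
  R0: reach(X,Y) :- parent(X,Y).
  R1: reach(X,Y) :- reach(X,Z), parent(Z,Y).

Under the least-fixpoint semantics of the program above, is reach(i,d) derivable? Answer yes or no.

round 1: derive reach(c,d) via R0 from parent(c,d)
round 1: derive reach(c,g) via R0 from parent(c,g)
round 1: derive reach(d,d) via R0 from parent(d,d)
round 1: derive reach(e,d) via R0 from parent(e,d)
round 1: derive reach(e,e) via R0 from parent(e,e)
round 1: derive reach(g,c) via R0 from parent(g,c)
round 1: derive reach(g,d) via R0 from parent(g,d)
round 1: derive reach(i,g) via R0 from parent(i,g)
round 2: derive reach(c,c) via R1 from reach(c,g), parent(g,c)
round 2: derive reach(g,g) via R1 from reach(g,c), parent(c,g)
round 2: derive reach(i,c) via R1 from reach(i,g), parent(g,c)
round 2: derive reach(i,d) via R1 from reach(i,g), parent(g,d)

yes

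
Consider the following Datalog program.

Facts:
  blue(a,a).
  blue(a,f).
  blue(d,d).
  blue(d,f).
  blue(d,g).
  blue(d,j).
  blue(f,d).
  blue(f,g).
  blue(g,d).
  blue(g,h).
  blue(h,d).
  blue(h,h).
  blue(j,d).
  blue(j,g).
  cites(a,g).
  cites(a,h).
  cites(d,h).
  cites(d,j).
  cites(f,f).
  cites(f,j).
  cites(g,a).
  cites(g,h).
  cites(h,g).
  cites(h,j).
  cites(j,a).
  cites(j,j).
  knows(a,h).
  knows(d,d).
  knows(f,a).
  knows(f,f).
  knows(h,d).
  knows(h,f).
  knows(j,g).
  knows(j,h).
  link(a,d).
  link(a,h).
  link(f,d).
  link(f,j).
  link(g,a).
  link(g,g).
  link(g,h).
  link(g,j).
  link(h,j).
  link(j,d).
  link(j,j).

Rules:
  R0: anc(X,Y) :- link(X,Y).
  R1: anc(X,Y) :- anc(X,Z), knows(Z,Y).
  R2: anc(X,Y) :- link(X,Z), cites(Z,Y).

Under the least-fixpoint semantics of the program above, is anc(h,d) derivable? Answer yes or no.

round 1: derive anc(a,d) via R0 from link(a,d)
round 1: derive anc(a,h) via R0 from link(a,h)
round 1: derive anc(f,d) via R0 from link(f,d)
round 1: derive anc(f,j) via R0 from link(f,j)
round 1: derive anc(g,a) via R0 from link(g,a)
round 1: derive anc(g,g) via R0 from link(g,g)
round 1: derive anc(g,h) via R0 from link(g,h)
round 1: derive anc(g,j) via R0 from link(g,j)
round 1: derive anc(h,j) via R0 from link(h,j)
round 1: derive anc(j,d) via R0 from link(j,d)
round 1: derive anc(j,j) via R0 from link(j,j)
round 1: derive anc(a,g) via R2 from link(a,h), cites(h,g)
round 1: derive anc(a,j) via R2 from link(a,d), cites(d,j)
round 1: derive anc(f,a) via R2 from link(f,j), cites(j,a)
round 1: derive anc(f,h) via R2 from link(f,d), cites(d,h)
round 1: derive anc(h,a) via R2 from link(h,j), cites(j,a)
round 1: derive anc(j,a) via R2 from link(j,j), cites(j,a)
round 1: derive anc(j,h) via R2 from link(j,d), cites(d,h)
round 2: derive anc(a,f) via R1 from anc(a,h), knows(h,f)
round 2: derive anc(f,f) via R1 from anc(f,h), knows(h,f)
round 2: derive anc(f,g) via R1 from anc(f,j), knows(j,g)
round 2: derive anc(g,d) via R1 from anc(g,h), knows(h,d)
round 2: derive anc(g,f) via R1 from anc(g,h), knows(h,f)
round 2: derive anc(h,g) via R1 from anc(h,j), knows(j,g)
round 2: derive anc(h,h) via R1 from anc(h,a), knows(a,h)
round 2: derive anc(j,f) via R1 from anc(j,h), knows(h,f)
round 2: derive anc(j,g) via R1 from anc(j,j), knows(j,g)
round 3: derive anc(a,a) via R1 from anc(a,f), knows(f,a)
round 3: derive anc(h,d) via R1 from anc(h,h), knows(h,d)
round 3: derive anc(h,f) via R1 from anc(h,h), knows(h,f)

yes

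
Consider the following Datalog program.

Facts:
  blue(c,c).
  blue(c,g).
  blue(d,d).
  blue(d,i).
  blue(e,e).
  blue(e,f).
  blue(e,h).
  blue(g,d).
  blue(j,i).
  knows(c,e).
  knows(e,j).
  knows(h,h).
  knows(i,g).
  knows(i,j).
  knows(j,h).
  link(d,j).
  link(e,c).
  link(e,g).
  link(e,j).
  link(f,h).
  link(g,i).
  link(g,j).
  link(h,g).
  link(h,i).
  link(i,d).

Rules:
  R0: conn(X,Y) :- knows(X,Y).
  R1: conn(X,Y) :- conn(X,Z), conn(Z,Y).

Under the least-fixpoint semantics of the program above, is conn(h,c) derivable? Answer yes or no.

no

round 1: derive conn(c,e) via R0 from knows(c,e)
round 1: derive conn(e,j) via R0 from knows(e,j)
round 1: derive conn(h,h) via R0 from knows(h,h)
round 1: derive conn(i,g) via R0 from knows(i,g)
round 1: derive conn(i,j) via R0 from knows(i,j)
round 1: derive conn(j,h) via R0 from knows(j,h)
round 2: derive conn(c,j) via R1 from conn(c,e), conn(e,j)
round 2: derive conn(e,h) via R1 from conn(e,j), conn(j,h)
round 2: derive conn(i,h) via R1 from conn(i,j), conn(j,h)
round 3: derive conn(c,h) via R1 from conn(c,e), conn(e,h)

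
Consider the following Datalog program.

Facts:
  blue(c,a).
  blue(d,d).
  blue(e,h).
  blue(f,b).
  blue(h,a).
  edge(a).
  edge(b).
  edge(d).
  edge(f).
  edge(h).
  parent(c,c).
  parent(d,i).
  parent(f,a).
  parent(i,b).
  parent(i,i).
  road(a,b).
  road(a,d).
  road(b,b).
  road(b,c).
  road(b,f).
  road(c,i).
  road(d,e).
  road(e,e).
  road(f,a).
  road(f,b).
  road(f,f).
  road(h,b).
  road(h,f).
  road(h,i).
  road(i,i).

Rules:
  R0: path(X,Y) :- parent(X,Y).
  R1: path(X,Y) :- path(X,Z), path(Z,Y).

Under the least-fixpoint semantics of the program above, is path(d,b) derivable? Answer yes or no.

yes

round 1: derive path(c,c) via R0 from parent(c,c)
round 1: derive path(d,i) via R0 from parent(d,i)
round 1: derive path(f,a) via R0 from parent(f,a)
round 1: derive path(i,b) via R0 from parent(i,b)
round 1: derive path(i,i) via R0 from parent(i,i)
round 2: derive path(d,b) via R1 from path(d,i), path(i,b)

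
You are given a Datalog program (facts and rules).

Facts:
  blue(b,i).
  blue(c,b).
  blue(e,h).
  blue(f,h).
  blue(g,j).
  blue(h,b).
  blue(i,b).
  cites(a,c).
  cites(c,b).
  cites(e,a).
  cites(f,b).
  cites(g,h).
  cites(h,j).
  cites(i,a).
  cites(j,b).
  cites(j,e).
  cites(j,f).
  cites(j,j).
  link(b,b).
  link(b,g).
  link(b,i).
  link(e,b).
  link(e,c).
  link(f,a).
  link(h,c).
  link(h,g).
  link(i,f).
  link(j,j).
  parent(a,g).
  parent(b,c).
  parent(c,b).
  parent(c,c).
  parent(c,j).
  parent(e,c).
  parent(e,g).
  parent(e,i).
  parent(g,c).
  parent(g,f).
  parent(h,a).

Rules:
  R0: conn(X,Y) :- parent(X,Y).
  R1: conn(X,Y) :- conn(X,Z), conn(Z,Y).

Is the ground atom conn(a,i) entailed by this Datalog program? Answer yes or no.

round 1: derive conn(a,g) via R0 from parent(a,g)
round 1: derive conn(b,c) via R0 from parent(b,c)
round 1: derive conn(c,b) via R0 from parent(c,b)
round 1: derive conn(c,c) via R0 from parent(c,c)
round 1: derive conn(c,j) via R0 from parent(c,j)
round 1: derive conn(e,c) via R0 from parent(e,c)
round 1: derive conn(e,g) via R0 from parent(e,g)
round 1: derive conn(e,i) via R0 from parent(e,i)
round 1: derive conn(g,c) via R0 from parent(g,c)
round 1: derive conn(g,f) via R0 from parent(g,f)
round 1: derive conn(h,a) via R0 from parent(h,a)
round 2: derive conn(a,c) via R1 from conn(a,g), conn(g,c)
round 2: derive conn(a,f) via R1 from conn(a,g), conn(g,f)
round 2: derive conn(b,b) via R1 from conn(b,c), conn(c,b)
round 2: derive conn(b,j) via R1 from conn(b,c), conn(c,j)
round 2: derive conn(e,b) via R1 from conn(e,c), conn(c,b)
round 2: derive conn(e,f) via R1 from conn(e,g), conn(g,f)
round 2: derive conn(e,j) via R1 from conn(e,c), conn(c,j)
round 2: derive conn(g,b) via R1 from conn(g,c), conn(c,b)
round 2: derive conn(g,j) via R1 from conn(g,c), conn(c,j)
round 2: derive conn(h,g) via R1 from conn(h,a), conn(a,g)
round 3: derive conn(a,b) via R1 from conn(a,c), conn(c,b)
round 3: derive conn(a,j) via R1 from conn(a,c), conn(c,j)
round 3: derive conn(h,b) via R1 from conn(h,g), conn(g,b)
round 3: derive conn(h,c) via R1 from conn(h,a), conn(a,c)
round 3: derive conn(h,f) via R1 from conn(h,a), conn(a,f)
round 3: derive conn(h,j) via R1 from conn(h,g), conn(g,j)

no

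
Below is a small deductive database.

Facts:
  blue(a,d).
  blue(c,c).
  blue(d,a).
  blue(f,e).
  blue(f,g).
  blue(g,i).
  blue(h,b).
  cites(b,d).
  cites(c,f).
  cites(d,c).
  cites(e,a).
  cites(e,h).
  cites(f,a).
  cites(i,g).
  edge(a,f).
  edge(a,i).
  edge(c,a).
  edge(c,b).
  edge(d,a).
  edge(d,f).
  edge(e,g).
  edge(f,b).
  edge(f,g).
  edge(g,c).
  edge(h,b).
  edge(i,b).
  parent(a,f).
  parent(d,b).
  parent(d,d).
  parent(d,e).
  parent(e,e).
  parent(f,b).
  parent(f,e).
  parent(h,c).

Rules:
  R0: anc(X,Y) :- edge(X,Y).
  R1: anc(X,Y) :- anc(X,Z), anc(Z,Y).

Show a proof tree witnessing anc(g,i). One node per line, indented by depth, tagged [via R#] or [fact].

anc(g,i)  [via R1]
  anc(g,a)  [via R1]
    anc(g,c)  [via R0]
      edge(g,c)  [fact]
    anc(c,a)  [via R0]
      edge(c,a)  [fact]
  anc(a,i)  [via R0]
    edge(a,i)  [fact]

round 1: derive anc(a,f) via R0 from edge(a,f)
round 1: derive anc(a,i) via R0 from edge(a,i)
round 1: derive anc(c,a) via R0 from edge(c,a)
round 1: derive anc(c,b) via R0 from edge(c,b)
round 1: derive anc(d,a) via R0 from edge(d,a)
round 1: derive anc(d,f) via R0 from edge(d,f)
round 1: derive anc(e,g) via R0 from edge(e,g)
round 1: derive anc(f,b) via R0 from edge(f,b)
round 1: derive anc(f,g) via R0 from edge(f,g)
round 1: derive anc(g,c) via R0 from edge(g,c)
round 1: derive anc(h,b) via R0 from edge(h,b)
round 1: derive anc(i,b) via R0 from edge(i,b)
round 2: derive anc(a,b) via R1 from anc(a,f), anc(f,b)
round 2: derive anc(a,g) via R1 from anc(a,f), anc(f,g)
round 2: derive anc(c,f) via R1 from anc(c,a), anc(a,f)
round 2: derive anc(c,i) via R1 from anc(c,a), anc(a,i)
round 2: derive anc(d,b) via R1 from anc(d,f), anc(f,b)
round 2: derive anc(d,g) via R1 from anc(d,f), anc(f,g)
round 2: derive anc(d,i) via R1 from anc(d,a), anc(a,i)
round 2: derive anc(e,c) via R1 from anc(e,g), anc(g,c)
round 2: derive anc(f,c) via R1 from anc(f,g), anc(g,c)
round 2: derive anc(g,a) via R1 from anc(g,c), anc(c,a)
round 2: derive anc(g,b) via R1 from anc(g,c), anc(c,b)
round 3: derive anc(a,a) via R1 from anc(a,g), anc(g,a)
round 3: derive anc(a,c) via R1 from anc(a,f), anc(f,c)
round 3: derive anc(c,c) via R1 from anc(c,f), anc(f,c)
round 3: derive anc(c,g) via R1 from anc(c,a), anc(a,g)
round 3: derive anc(d,c) via R1 from anc(d,f), anc(f,c)
round 3: derive anc(e,a) via R1 from anc(e,c), anc(c,a)
round 3: derive anc(e,b) via R1 from anc(e,c), anc(c,b)
round 3: derive anc(e,f) via R1 from anc(e,c), anc(c,f)
round 3: derive anc(e,i) via R1 from anc(e,c), anc(c,i)
round 3: derive anc(f,a) via R1 from anc(f,c), anc(c,a)
round 3: derive anc(f,f) via R1 from anc(f,c), anc(c,f)
round 3: derive anc(f,i) via R1 from anc(f,c), anc(c,i)
round 3: derive anc(g,f) via R1 from anc(g,a), anc(a,f)
round 3: derive anc(g,g) via R1 from anc(g,a), anc(a,g)
round 3: derive anc(g,i) via R1 from anc(g,a), anc(a,i)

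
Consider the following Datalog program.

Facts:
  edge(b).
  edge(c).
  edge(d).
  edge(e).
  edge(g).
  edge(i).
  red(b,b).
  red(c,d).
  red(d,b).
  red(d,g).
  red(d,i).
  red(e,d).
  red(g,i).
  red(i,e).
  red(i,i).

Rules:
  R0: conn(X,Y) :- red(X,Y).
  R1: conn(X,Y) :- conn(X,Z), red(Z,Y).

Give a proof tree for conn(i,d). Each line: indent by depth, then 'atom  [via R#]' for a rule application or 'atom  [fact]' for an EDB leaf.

conn(i,d)  [via R1]
  conn(i,e)  [via R0]
    red(i,e)  [fact]
  red(e,d)  [fact]

round 1: derive conn(b,b) via R0 from red(b,b)
round 1: derive conn(c,d) via R0 from red(c,d)
round 1: derive conn(d,b) via R0 from red(d,b)
round 1: derive conn(d,g) via R0 from red(d,g)
round 1: derive conn(d,i) via R0 from red(d,i)
round 1: derive conn(e,d) via R0 from red(e,d)
round 1: derive conn(g,i) via R0 from red(g,i)
round 1: derive conn(i,e) via R0 from red(i,e)
round 1: derive conn(i,i) via R0 from red(i,i)
round 2: derive conn(c,b) via R1 from conn(c,d), red(d,b)
round 2: derive conn(c,g) via R1 from conn(c,d), red(d,g)
round 2: derive conn(c,i) via R1 from conn(c,d), red(d,i)
round 2: derive conn(d,e) via R1 from conn(d,i), red(i,e)
round 2: derive conn(e,b) via R1 from conn(e,d), red(d,b)
round 2: derive conn(e,g) via R1 from conn(e,d), red(d,g)
round 2: derive conn(e,i) via R1 from conn(e,d), red(d,i)
round 2: derive conn(g,e) via R1 from conn(g,i), red(i,e)
round 2: derive conn(i,d) via R1 from conn(i,e), red(e,d)
round 3: derive conn(c,e) via R1 from conn(c,i), red(i,e)
round 3: derive conn(d,d) via R1 from conn(d,e), red(e,d)
round 3: derive conn(e,e) via R1 from conn(e,i), red(i,e)
round 3: derive conn(g,d) via R1 from conn(g,e), red(e,d)
round 3: derive conn(i,b) via R1 from conn(i,d), red(d,b)
round 3: derive conn(i,g) via R1 from conn(i,d), red(d,g)
round 4: derive conn(g,b) via R1 from conn(g,d), red(d,b)
round 4: derive conn(g,g) via R1 from conn(g,d), red(d,g)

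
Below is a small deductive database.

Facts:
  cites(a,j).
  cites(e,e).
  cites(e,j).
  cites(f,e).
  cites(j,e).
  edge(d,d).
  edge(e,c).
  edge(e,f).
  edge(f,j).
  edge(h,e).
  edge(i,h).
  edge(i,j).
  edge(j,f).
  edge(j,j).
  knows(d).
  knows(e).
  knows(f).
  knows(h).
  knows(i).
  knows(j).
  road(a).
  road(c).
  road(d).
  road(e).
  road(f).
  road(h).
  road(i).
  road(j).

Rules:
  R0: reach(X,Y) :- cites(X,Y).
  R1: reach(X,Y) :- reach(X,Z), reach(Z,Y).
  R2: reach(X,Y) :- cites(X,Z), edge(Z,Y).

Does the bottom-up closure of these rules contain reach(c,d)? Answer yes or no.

round 1: derive reach(a,j) via R0 from cites(a,j)
round 1: derive reach(e,e) via R0 from cites(e,e)
round 1: derive reach(e,j) via R0 from cites(e,j)
round 1: derive reach(f,e) via R0 from cites(f,e)
round 1: derive reach(j,e) via R0 from cites(j,e)
round 1: derive reach(a,f) via R2 from cites(a,j), edge(j,f)
round 1: derive reach(e,c) via R2 from cites(e,e), edge(e,c)
round 1: derive reach(e,f) via R2 from cites(e,e), edge(e,f)
round 1: derive reach(f,c) via R2 from cites(f,e), edge(e,c)
round 1: derive reach(f,f) via R2 from cites(f,e), edge(e,f)
round 1: derive reach(j,c) via R2 from cites(j,e), edge(e,c)
round 1: derive reach(j,f) via R2 from cites(j,e), edge(e,f)
round 2: derive reach(a,c) via R1 from reach(a,f), reach(f,c)
round 2: derive reach(a,e) via R1 from reach(a,f), reach(f,e)
round 2: derive reach(f,j) via R1 from reach(f,e), reach(e,j)
round 2: derive reach(j,j) via R1 from reach(j,e), reach(e,j)

no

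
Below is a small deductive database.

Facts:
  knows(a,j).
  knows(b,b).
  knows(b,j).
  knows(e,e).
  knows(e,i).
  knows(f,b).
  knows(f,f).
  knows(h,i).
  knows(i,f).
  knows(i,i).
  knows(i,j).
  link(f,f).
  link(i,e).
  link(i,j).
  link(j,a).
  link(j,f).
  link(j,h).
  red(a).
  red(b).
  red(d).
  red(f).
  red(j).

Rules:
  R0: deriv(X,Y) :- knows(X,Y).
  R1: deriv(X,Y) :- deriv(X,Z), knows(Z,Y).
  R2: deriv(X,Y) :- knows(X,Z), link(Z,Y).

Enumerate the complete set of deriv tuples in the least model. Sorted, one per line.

deriv(a,a)
deriv(a,b)
deriv(a,f)
deriv(a,h)
deriv(a,i)
deriv(a,j)
deriv(b,a)
deriv(b,b)
deriv(b,f)
deriv(b,h)
deriv(b,i)
deriv(b,j)
deriv(e,b)
deriv(e,e)
deriv(e,f)
deriv(e,i)
deriv(e,j)
deriv(f,b)
deriv(f,f)
deriv(f,j)
deriv(h,b)
deriv(h,e)
deriv(h,f)
deriv(h,i)
deriv(h,j)
deriv(i,a)
deriv(i,b)
deriv(i,e)
deriv(i,f)
deriv(i,h)
deriv(i,i)
deriv(i,j)

round 1: derive deriv(a,j) via R0 from knows(a,j)
round 1: derive deriv(b,b) via R0 from knows(b,b)
round 1: derive deriv(b,j) via R0 from knows(b,j)
round 1: derive deriv(e,e) via R0 from knows(e,e)
round 1: derive deriv(e,i) via R0 from knows(e,i)
round 1: derive deriv(f,b) via R0 from knows(f,b)
round 1: derive deriv(f,f) via R0 from knows(f,f)
round 1: derive deriv(h,i) via R0 from knows(h,i)
round 1: derive deriv(i,f) via R0 from knows(i,f)
round 1: derive deriv(i,i) via R0 from knows(i,i)
round 1: derive deriv(i,j) via R0 from knows(i,j)
round 1: derive deriv(a,a) via R2 from knows(a,j), link(j,a)
round 1: derive deriv(a,f) via R2 from knows(a,j), link(j,f)
round 1: derive deriv(a,h) via R2 from knows(a,j), link(j,h)
round 1: derive deriv(b,a) via R2 from knows(b,j), link(j,a)
round 1: derive deriv(b,f) via R2 from knows(b,j), link(j,f)
round 1: derive deriv(b,h) via R2 from knows(b,j), link(j,h)
round 1: derive deriv(e,j) via R2 from knows(e,i), link(i,j)
round 1: derive deriv(h,e) via R2 from knows(h,i), link(i,e)
round 1: derive deriv(h,j) via R2 from knows(h,i), link(i,j)
round 1: derive deriv(i,a) via R2 from knows(i,j), link(j,a)
round 1: derive deriv(i,e) via R2 from knows(i,i), link(i,e)
round 1: derive deriv(i,h) via R2 from knows(i,j), link(j,h)
round 2: derive deriv(a,b) via R1 from deriv(a,f), knows(f,b)
round 2: derive deriv(a,i) via R1 from deriv(a,h), knows(h,i)
round 2: derive deriv(b,i) via R1 from deriv(b,h), knows(h,i)
round 2: derive deriv(e,f) via R1 from deriv(e,i), knows(i,f)
round 2: derive deriv(f,j) via R1 from deriv(f,b), knows(b,j)
round 2: derive deriv(h,f) via R1 from deriv(h,i), knows(i,f)
round 2: derive deriv(i,b) via R1 from deriv(i,f), knows(f,b)
round 3: derive deriv(e,b) via R1 from deriv(e,f), knows(f,b)
round 3: derive deriv(h,b) via R1 from deriv(h,f), knows(f,b)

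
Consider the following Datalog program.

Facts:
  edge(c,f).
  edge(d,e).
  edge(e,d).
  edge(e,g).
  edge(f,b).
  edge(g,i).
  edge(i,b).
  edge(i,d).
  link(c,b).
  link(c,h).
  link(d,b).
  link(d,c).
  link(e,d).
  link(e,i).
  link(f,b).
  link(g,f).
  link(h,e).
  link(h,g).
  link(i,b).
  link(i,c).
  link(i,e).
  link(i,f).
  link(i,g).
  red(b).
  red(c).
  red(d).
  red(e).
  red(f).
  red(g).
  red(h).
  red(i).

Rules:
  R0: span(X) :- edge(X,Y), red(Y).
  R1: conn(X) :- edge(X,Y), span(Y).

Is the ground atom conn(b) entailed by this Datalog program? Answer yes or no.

round 1: derive span(c) via R0 from edge(c,f), red(f)
round 1: derive span(d) via R0 from edge(d,e), red(e)
round 1: derive span(e) via R0 from edge(e,d), red(d)
round 1: derive span(f) via R0 from edge(f,b), red(b)
round 1: derive span(g) via R0 from edge(g,i), red(i)
round 1: derive span(i) via R0 from edge(i,b), red(b)
round 2: derive conn(c) via R1 from edge(c,f), span(f)
round 2: derive conn(d) via R1 from edge(d,e), span(e)
round 2: derive conn(e) via R1 from edge(e,d), span(d)
round 2: derive conn(g) via R1 from edge(g,i), span(i)
round 2: derive conn(i) via R1 from edge(i,d), span(d)

no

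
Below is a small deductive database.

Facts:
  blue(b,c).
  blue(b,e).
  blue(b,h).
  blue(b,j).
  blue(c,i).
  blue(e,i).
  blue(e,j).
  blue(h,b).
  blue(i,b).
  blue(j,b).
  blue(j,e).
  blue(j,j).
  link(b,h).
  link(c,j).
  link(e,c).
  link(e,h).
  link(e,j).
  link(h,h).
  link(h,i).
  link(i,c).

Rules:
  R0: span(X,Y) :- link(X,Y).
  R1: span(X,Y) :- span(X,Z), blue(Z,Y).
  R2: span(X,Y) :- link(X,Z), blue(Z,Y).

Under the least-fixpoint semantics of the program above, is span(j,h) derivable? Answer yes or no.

no

round 1: derive span(b,h) via R0 from link(b,h)
round 1: derive span(c,j) via R0 from link(c,j)
round 1: derive span(e,c) via R0 from link(e,c)
round 1: derive span(e,h) via R0 from link(e,h)
round 1: derive span(e,j) via R0 from link(e,j)
round 1: derive span(h,h) via R0 from link(h,h)
round 1: derive span(h,i) via R0 from link(h,i)
round 1: derive span(i,c) via R0 from link(i,c)
round 1: derive span(b,b) via R2 from link(b,h), blue(h,b)
round 1: derive span(c,b) via R2 from link(c,j), blue(j,b)
round 1: derive span(c,e) via R2 from link(c,j), blue(j,e)
round 1: derive span(e,b) via R2 from link(e,h), blue(h,b)
round 1: derive span(e,e) via R2 from link(e,j), blue(j,e)
round 1: derive span(e,i) via R2 from link(e,c), blue(c,i)
round 1: derive span(h,b) via R2 from link(h,h), blue(h,b)
round 1: derive span(i,i) via R2 from link(i,c), blue(c,i)
round 2: derive span(b,c) via R1 from span(b,b), blue(b,c)
round 2: derive span(b,e) via R1 from span(b,b), blue(b,e)
round 2: derive span(b,j) via R1 from span(b,b), blue(b,j)
round 2: derive span(c,c) via R1 from span(c,b), blue(b,c)
round 2: derive span(c,h) via R1 from span(c,b), blue(b,h)
round 2: derive span(c,i) via R1 from span(c,e), blue(e,i)
round 2: derive span(h,c) via R1 from span(h,b), blue(b,c)
round 2: derive span(h,e) via R1 from span(h,b), blue(b,e)
round 2: derive span(h,j) via R1 from span(h,b), blue(b,j)
round 2: derive span(i,b) via R1 from span(i,i), blue(i,b)
round 3: derive span(b,i) via R1 from span(b,c), blue(c,i)
round 3: derive span(i,e) via R1 from span(i,b), blue(b,e)
round 3: derive span(i,h) via R1 from span(i,b), blue(b,h)
round 3: derive span(i,j) via R1 from span(i,b), blue(b,j)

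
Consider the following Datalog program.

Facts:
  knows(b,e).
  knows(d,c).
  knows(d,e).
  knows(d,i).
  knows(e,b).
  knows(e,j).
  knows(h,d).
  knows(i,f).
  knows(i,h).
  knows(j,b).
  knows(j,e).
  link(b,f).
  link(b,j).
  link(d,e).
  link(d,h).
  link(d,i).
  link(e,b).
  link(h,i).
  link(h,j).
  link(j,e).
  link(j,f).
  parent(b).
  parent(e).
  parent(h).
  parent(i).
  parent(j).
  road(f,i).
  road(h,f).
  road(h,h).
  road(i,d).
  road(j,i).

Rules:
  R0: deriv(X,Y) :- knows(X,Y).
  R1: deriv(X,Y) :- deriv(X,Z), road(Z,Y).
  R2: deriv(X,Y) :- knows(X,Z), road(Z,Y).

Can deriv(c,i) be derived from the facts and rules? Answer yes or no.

no

round 1: derive deriv(b,e) via R0 from knows(b,e)
round 1: derive deriv(d,c) via R0 from knows(d,c)
round 1: derive deriv(d,e) via R0 from knows(d,e)
round 1: derive deriv(d,i) via R0 from knows(d,i)
round 1: derive deriv(e,b) via R0 from knows(e,b)
round 1: derive deriv(e,j) via R0 from knows(e,j)
round 1: derive deriv(h,d) via R0 from knows(h,d)
round 1: derive deriv(i,f) via R0 from knows(i,f)
round 1: derive deriv(i,h) via R0 from knows(i,h)
round 1: derive deriv(j,b) via R0 from knows(j,b)
round 1: derive deriv(j,e) via R0 from knows(j,e)
round 1: derive deriv(d,d) via R2 from knows(d,i), road(i,d)
round 1: derive deriv(e,i) via R2 from knows(e,j), road(j,i)
round 1: derive deriv(i,i) via R2 from knows(i,f), road(f,i)
round 2: derive deriv(e,d) via R1 from deriv(e,i), road(i,d)
round 2: derive deriv(i,d) via R1 from deriv(i,i), road(i,d)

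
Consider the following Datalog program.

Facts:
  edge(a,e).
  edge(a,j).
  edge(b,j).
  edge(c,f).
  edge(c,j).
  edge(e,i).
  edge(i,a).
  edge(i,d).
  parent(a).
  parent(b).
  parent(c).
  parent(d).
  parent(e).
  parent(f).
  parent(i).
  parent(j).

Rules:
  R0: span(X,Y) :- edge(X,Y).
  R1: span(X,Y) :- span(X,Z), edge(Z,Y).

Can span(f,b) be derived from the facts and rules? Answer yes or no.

no

round 1: derive span(a,e) via R0 from edge(a,e)
round 1: derive span(a,j) via R0 from edge(a,j)
round 1: derive span(b,j) via R0 from edge(b,j)
round 1: derive span(c,f) via R0 from edge(c,f)
round 1: derive span(c,j) via R0 from edge(c,j)
round 1: derive span(e,i) via R0 from edge(e,i)
round 1: derive span(i,a) via R0 from edge(i,a)
round 1: derive span(i,d) via R0 from edge(i,d)
round 2: derive span(a,i) via R1 from span(a,e), edge(e,i)
round 2: derive span(e,a) via R1 from span(e,i), edge(i,a)
round 2: derive span(e,d) via R1 from span(e,i), edge(i,d)
round 2: derive span(i,e) via R1 from span(i,a), edge(a,e)
round 2: derive span(i,j) via R1 from span(i,a), edge(a,j)
round 3: derive span(a,a) via R1 from span(a,i), edge(i,a)
round 3: derive span(a,d) via R1 from span(a,i), edge(i,d)
round 3: derive span(e,e) via R1 from span(e,a), edge(a,e)
round 3: derive span(e,j) via R1 from span(e,a), edge(a,j)
round 3: derive span(i,i) via R1 from span(i,e), edge(e,i)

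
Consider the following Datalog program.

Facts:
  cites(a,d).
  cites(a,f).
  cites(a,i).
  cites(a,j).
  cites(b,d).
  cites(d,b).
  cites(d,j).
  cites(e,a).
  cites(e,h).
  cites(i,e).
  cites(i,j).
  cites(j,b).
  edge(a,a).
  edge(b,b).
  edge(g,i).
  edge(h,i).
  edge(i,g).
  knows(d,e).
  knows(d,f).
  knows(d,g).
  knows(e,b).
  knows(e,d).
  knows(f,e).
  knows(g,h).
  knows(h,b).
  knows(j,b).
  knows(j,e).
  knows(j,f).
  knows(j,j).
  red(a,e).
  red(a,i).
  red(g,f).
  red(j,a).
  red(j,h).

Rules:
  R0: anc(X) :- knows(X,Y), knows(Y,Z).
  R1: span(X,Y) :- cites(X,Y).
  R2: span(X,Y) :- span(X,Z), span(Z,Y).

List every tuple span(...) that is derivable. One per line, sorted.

round 1: derive span(a,d) via R1 from cites(a,d)
round 1: derive span(a,f) via R1 from cites(a,f)
round 1: derive span(a,i) via R1 from cites(a,i)
round 1: derive span(a,j) via R1 from cites(a,j)
round 1: derive span(b,d) via R1 from cites(b,d)
round 1: derive span(d,b) via R1 from cites(d,b)
round 1: derive span(d,j) via R1 from cites(d,j)
round 1: derive span(e,a) via R1 from cites(e,a)
round 1: derive span(e,h) via R1 from cites(e,h)
round 1: derive span(i,e) via R1 from cites(i,e)
round 1: derive span(i,j) via R1 from cites(i,j)
round 1: derive span(j,b) via R1 from cites(j,b)
round 2: derive span(a,b) via R2 from span(a,d), span(d,b)
round 2: derive span(a,e) via R2 from span(a,i), span(i,e)
round 2: derive span(b,b) via R2 from span(b,d), span(d,b)
round 2: derive span(b,j) via R2 from span(b,d), span(d,j)
round 2: derive span(d,d) via R2 from span(d,b), span(b,d)
round 2: derive span(e,d) via R2 from span(e,a), span(a,d)
round 2: derive span(e,f) via R2 from span(e,a), span(a,f)
round 2: derive span(e,i) via R2 from span(e,a), span(a,i)
round 2: derive span(e,j) via R2 from span(e,a), span(a,j)
round 2: derive span(i,a) via R2 from span(i,e), span(e,a)
round 2: derive span(i,b) via R2 from span(i,j), span(j,b)
round 2: derive span(i,h) via R2 from span(i,e), span(e,h)
round 2: derive span(j,d) via R2 from span(j,b), span(b,d)
round 3: derive span(a,a) via R2 from span(a,e), span(e,a)
round 3: derive span(a,h) via R2 from span(a,e), span(e,h)
round 3: derive span(e,b) via R2 from span(e,a), span(a,b)
round 3: derive span(e,e) via R2 from span(e,a), span(a,e)
round 3: derive span(i,d) via R2 from span(i,a), span(a,d)
round 3: derive span(i,f) via R2 from span(i,a), span(a,f)
round 3: derive span(i,i) via R2 from span(i,a), span(a,i)
round 3: derive span(j,j) via R2 from span(j,b), span(b,j)

span(a,a)
span(a,b)
span(a,d)
span(a,e)
span(a,f)
span(a,h)
span(a,i)
span(a,j)
span(b,b)
span(b,d)
span(b,j)
span(d,b)
span(d,d)
span(d,j)
span(e,a)
span(e,b)
span(e,d)
span(e,e)
span(e,f)
span(e,h)
span(e,i)
span(e,j)
span(i,a)
span(i,b)
span(i,d)
span(i,e)
span(i,f)
span(i,h)
span(i,i)
span(i,j)
span(j,b)
span(j,d)
span(j,j)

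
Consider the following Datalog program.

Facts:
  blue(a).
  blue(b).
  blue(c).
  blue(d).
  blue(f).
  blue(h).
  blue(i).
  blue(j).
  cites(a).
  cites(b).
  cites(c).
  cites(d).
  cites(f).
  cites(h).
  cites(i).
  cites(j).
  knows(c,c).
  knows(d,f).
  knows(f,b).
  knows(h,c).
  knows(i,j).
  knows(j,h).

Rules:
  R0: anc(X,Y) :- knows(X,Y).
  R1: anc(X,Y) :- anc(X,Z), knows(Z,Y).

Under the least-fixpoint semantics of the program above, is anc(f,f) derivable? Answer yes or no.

round 1: derive anc(c,c) via R0 from knows(c,c)
round 1: derive anc(d,f) via R0 from knows(d,f)
round 1: derive anc(f,b) via R0 from knows(f,b)
round 1: derive anc(h,c) via R0 from knows(h,c)
round 1: derive anc(i,j) via R0 from knows(i,j)
round 1: derive anc(j,h) via R0 from knows(j,h)
round 2: derive anc(d,b) via R1 from anc(d,f), knows(f,b)
round 2: derive anc(i,h) via R1 from anc(i,j), knows(j,h)
round 2: derive anc(j,c) via R1 from anc(j,h), knows(h,c)
round 3: derive anc(i,c) via R1 from anc(i,h), knows(h,c)

no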